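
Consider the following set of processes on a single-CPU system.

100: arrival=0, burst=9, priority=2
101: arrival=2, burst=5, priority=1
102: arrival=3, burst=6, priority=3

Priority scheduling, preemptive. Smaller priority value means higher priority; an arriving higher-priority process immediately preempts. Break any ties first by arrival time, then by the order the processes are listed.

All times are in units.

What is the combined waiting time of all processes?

16

Timeline: | 100 0-2 | 101 2-7 | 100 7-14 | 102 14-20 |
Completion: 100=14  101=7  102=20
Waiting = turnaround − burst: 100=5, 101=0, 102=11
Total waiting = 5 + 0 + 11 = 16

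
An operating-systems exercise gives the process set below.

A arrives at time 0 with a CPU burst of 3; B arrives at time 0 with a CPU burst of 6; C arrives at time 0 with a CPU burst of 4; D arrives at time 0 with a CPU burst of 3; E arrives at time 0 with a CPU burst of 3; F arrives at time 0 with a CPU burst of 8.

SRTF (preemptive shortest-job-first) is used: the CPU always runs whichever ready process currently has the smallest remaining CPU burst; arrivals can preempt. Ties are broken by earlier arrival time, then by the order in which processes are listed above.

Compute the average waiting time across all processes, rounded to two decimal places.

8.33

Timeline: | A 0-3 | D 3-6 | E 6-9 | C 9-13 | B 13-19 | F 19-27 |
Completion: A=3  B=19  C=13  D=6  E=9  F=27
Waiting times: A=0, B=13, C=9, D=3, E=6, F=19
Average waiting = (0+13+9+3+6+19) / 6 = 50/6 = 8.33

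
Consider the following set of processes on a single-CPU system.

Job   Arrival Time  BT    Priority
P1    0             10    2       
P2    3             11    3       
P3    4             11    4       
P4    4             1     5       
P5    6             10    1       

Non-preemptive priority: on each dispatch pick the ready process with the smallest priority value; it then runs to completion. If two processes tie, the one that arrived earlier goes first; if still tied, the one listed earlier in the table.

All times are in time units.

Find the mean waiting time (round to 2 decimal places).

17.20

Gantt: | P1 0-10 | P5 10-20 | P2 20-31 | P3 31-42 | P4 42-43 |
Completion: P1=10  P2=31  P3=42  P4=43  P5=20
Waiting times: P1=0, P2=17, P3=27, P4=38, P5=4
Average waiting = (0+17+27+38+4) / 5 = 86/5 = 17.20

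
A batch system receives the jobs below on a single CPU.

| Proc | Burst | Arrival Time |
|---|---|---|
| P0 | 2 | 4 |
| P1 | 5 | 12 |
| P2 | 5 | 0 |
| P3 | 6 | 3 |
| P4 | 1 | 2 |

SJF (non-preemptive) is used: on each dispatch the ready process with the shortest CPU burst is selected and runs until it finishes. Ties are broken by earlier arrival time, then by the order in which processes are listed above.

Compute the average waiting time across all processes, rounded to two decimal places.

Timeline: | P2 0-5 | P4 5-6 | P0 6-8 | P3 8-14 | P1 14-19 |
Completion: P0=8  P1=19  P2=5  P3=14  P4=6
Waiting times: P0=2, P1=2, P2=0, P3=5, P4=3
Average waiting = (2+2+0+5+3) / 5 = 12/5 = 2.40

2.40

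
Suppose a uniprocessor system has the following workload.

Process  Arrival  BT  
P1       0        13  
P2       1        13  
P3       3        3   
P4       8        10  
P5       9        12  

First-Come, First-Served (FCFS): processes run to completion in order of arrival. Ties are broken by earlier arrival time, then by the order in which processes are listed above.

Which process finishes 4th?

Gantt: | P1 0-13 | P2 13-26 | P3 26-29 | P4 29-39 | P5 39-51 |
Completion: P1=13  P2=26  P3=29  P4=39  P5=51
Finish order: P1 → P2 → P3 → P4 → P5

P4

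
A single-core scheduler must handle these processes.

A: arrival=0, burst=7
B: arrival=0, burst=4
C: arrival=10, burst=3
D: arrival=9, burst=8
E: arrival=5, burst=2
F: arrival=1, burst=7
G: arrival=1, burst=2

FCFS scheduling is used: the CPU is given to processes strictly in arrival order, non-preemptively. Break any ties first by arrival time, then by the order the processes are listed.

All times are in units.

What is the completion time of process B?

Timeline: | A 0-7 | B 7-11 | F 11-18 | G 18-20 | E 20-22 | D 22-30 | C 30-33 |
Completion: A=7  B=11  C=33  D=30  E=22  F=18  G=20

11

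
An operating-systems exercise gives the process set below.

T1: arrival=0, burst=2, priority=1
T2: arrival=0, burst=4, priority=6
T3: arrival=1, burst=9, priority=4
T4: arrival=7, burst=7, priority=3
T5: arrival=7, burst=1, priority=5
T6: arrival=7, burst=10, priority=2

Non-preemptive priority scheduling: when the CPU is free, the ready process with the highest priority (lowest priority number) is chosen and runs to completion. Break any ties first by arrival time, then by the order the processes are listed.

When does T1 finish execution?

Timeline: | T1 0-2 | T3 2-11 | T6 11-21 | T4 21-28 | T5 28-29 | T2 29-33 |
Completion: T1=2  T2=33  T3=11  T4=28  T5=29  T6=21

2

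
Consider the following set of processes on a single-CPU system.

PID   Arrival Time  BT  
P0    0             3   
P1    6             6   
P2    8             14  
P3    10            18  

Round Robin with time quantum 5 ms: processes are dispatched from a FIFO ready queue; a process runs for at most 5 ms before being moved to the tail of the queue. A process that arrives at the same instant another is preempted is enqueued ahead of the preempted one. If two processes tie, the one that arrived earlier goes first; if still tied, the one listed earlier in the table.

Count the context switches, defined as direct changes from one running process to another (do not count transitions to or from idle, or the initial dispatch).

Timeline: | P0 0-3 | idle 3-6 | P1 6-11 | P2 11-16 | P3 16-21 | P1 21-22 | P2 22-27 | P3 27-32 | P2 32-36 | P3 36-44 |
Completion: P0=3  P1=22  P2=36  P3=44
Turnaround (C−A): P0=3  P1=16  P2=28  P3=34

7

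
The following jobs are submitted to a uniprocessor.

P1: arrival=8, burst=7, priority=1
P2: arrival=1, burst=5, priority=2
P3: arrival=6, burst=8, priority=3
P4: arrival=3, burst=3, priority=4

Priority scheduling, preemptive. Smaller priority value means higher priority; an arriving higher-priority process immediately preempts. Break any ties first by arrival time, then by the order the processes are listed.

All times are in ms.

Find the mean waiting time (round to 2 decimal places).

Timeline: | idle 0-1 | P2 1-6 | P3 6-8 | P1 8-15 | P3 15-21 | P4 21-24 |
Completion: P1=15  P2=6  P3=21  P4=24
Waiting times: P1=0, P2=0, P3=7, P4=18
Average waiting = (0+0+7+18) / 4 = 25/4 = 6.25

6.25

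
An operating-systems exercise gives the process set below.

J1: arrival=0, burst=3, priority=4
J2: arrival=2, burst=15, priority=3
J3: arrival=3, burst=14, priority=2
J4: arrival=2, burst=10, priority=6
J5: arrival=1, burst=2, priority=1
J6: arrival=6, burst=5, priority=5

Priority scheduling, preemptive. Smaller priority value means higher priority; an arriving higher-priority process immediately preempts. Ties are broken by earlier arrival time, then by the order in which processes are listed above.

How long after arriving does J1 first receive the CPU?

0

Schedule: | J1 0-1 | J5 1-3 | J3 3-17 | J2 17-32 | J1 32-34 | J6 34-39 | J4 39-49 |
Completion: J1=34  J2=32  J3=17  J4=49  J5=3  J6=39
Turnaround (C−A): J1=34  J2=30  J3=14  J4=47  J5=2  J6=33
Response(J1) = first start − arrival = 0 − 0 = 0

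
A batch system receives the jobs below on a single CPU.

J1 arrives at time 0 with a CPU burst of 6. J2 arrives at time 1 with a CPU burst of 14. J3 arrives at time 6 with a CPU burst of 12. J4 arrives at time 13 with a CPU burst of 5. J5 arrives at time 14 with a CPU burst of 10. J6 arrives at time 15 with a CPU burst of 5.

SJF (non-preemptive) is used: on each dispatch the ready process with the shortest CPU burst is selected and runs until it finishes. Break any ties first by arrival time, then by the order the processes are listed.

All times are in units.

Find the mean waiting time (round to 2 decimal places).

10.67

Gantt: | J1 0-6 | J3 6-18 | J4 18-23 | J6 23-28 | J5 28-38 | J2 38-52 |
Completion: J1=6  J2=52  J3=18  J4=23  J5=38  J6=28
Turnaround (C−A): J1=6  J2=51  J3=12  J4=10  J5=24  J6=13
Waiting times: J1=0, J2=37, J3=0, J4=5, J5=14, J6=8
Average waiting = (0+37+0+5+14+8) / 6 = 64/6 = 10.67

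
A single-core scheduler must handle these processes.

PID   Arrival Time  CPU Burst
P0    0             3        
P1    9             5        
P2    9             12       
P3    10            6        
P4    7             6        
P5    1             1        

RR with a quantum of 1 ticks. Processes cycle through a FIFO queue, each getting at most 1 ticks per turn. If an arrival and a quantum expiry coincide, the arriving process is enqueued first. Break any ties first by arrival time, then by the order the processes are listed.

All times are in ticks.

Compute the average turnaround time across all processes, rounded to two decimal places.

Timeline: | P0 0-1 | P5 1-2 | P0 2-4 | idle 4-7 | P4 7-9 | P1 9-10 | P2 10-11 | P4 11-12 | P3 12-13 | P1 13-14 | P2 14-15 | P4 15-16 | P3 16-17 | P1 17-18 | P2 18-19 | P4 19-20 | P3 20-21 | P1 21-22 | P2 22-23 | P4 23-24 | P3 24-25 | P1 25-26 | P2 26-27 | P3 27-28 | P2 28-29 | P3 29-30 | P2 30-36 |
Completion: P0=4  P1=26  P2=36  P3=30  P4=24  P5=2
Turnaround times: P0=4, P1=17, P2=27, P3=20, P4=17, P5=1
Average turnaround = (4+17+27+20+17+1) / 6 = 86/6 = 14.33

14.33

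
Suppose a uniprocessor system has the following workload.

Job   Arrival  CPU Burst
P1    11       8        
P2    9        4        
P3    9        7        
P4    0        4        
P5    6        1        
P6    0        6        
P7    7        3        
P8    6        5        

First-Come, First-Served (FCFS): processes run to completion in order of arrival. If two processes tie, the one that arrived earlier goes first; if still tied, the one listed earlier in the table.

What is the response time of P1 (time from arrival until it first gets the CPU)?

19

Timeline: | P4 0-4 | P6 4-10 | P5 10-11 | P8 11-16 | P7 16-19 | P2 19-23 | P3 23-30 | P1 30-38 |
Completion: P1=38  P2=23  P3=30  P4=4  P5=11  P6=10  P7=19  P8=16
Turnaround (C−A): P1=27  P2=14  P3=21  P4=4  P5=5  P6=10  P7=12  P8=10
Response(P1) = first start − arrival = 30 − 11 = 19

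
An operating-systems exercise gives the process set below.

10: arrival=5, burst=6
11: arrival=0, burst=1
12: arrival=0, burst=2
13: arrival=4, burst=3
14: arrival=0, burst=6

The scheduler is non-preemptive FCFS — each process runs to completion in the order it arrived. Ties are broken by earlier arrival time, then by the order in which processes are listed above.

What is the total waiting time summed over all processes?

16

Timeline: | 11 0-1 | 12 1-3 | 14 3-9 | 13 9-12 | 10 12-18 |
Completion: 10=18  11=1  12=3  13=12  14=9
Waiting = turnaround − burst: 10=7, 11=0, 12=1, 13=5, 14=3
Total waiting = 7 + 0 + 1 + 5 + 3 = 16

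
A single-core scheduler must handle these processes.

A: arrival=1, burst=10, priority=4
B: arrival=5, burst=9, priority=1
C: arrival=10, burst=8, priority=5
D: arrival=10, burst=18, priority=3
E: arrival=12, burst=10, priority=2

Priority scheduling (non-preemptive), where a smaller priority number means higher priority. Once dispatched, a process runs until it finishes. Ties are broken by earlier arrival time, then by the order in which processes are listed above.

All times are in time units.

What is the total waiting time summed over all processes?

72

Gantt: | idle 0-1 | A 1-11 | B 11-20 | E 20-30 | D 30-48 | C 48-56 |
Completion: A=11  B=20  C=56  D=48  E=30
Turnaround (C−A): A=10  B=15  C=46  D=38  E=18
Waiting = turnaround − burst: A=0, B=6, C=38, D=20, E=8
Total waiting = 0 + 6 + 38 + 20 + 8 = 72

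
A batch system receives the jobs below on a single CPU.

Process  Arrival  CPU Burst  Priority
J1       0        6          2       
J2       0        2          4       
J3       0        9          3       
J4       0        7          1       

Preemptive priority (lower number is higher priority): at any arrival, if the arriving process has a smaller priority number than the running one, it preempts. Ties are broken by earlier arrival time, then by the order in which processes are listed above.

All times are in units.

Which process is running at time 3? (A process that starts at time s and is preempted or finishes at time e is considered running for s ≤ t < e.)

J4

Gantt: | J4 0-7 | J1 7-13 | J3 13-22 | J2 22-24 |
Completion: J1=13  J2=24  J3=22  J4=7
Turnaround (C−A): J1=13  J2=24  J3=22  J4=7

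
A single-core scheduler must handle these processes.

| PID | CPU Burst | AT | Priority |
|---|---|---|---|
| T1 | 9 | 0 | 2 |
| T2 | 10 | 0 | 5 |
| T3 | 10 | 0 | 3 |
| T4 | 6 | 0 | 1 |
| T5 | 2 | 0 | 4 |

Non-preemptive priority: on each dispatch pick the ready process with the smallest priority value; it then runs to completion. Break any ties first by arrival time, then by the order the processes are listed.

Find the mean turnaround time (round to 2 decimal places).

22.00

Schedule: | T4 0-6 | T1 6-15 | T3 15-25 | T5 25-27 | T2 27-37 |
Completion: T1=15  T2=37  T3=25  T4=6  T5=27
Turnaround (C−A): T1=15  T2=37  T3=25  T4=6  T5=27
Turnaround times: T1=15, T2=37, T3=25, T4=6, T5=27
Average turnaround = (15+37+25+6+27) / 5 = 110/5 = 22.00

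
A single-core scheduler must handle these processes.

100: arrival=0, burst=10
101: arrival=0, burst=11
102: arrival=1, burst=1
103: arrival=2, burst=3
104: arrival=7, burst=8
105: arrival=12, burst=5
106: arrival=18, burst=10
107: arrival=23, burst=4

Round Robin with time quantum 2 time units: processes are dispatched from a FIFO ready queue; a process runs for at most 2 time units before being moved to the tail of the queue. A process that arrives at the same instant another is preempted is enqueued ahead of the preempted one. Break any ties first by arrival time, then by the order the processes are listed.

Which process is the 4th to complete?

Schedule: | 100 0-2 | 101 2-4 | 102 4-5 | 103 5-7 | 100 7-9 | 101 9-11 | 104 11-13 | 103 13-14 | 100 14-16 | 101 16-18 | 105 18-20 | 104 20-22 | 100 22-24 | 106 24-26 | 101 26-28 | 105 28-30 | 104 30-32 | 107 32-34 | 100 34-36 | 106 36-38 | 101 38-40 | 105 40-41 | 104 41-43 | 107 43-45 | 106 45-47 | 101 47-48 | 106 48-52 |
Completion: 100=36  101=48  102=5  103=14  104=43  105=41  106=52  107=45
Turnaround (C−A): 100=36  101=48  102=4  103=12  104=36  105=29  106=34  107=22
Finish order: 102 → 103 → 100 → 105 → 104 → 107 → 101 → 106

105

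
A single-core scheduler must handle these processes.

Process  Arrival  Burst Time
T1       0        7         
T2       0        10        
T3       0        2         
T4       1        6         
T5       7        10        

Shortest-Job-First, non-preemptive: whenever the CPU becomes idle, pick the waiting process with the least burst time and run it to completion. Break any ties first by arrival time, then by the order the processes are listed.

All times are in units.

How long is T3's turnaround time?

2

Schedule: | T3 0-2 | T4 2-8 | T1 8-15 | T2 15-25 | T5 25-35 |
Completion: T1=15  T2=25  T3=2  T4=8  T5=35
Turnaround (C−A): T1=15  T2=25  T3=2  T4=7  T5=28
Turnaround(T3) = completion − arrival = 2 − 0 = 2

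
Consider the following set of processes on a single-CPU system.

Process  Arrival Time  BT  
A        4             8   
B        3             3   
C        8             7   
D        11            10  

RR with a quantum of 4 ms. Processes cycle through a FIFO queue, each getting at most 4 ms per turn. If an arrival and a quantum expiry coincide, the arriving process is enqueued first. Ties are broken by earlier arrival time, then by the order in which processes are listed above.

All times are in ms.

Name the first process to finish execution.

B

Gantt: | idle 0-3 | B 3-6 | A 6-10 | C 10-14 | A 14-18 | D 18-22 | C 22-25 | D 25-31 |
Completion: A=18  B=6  C=25  D=31
Finish order: B → A → C → D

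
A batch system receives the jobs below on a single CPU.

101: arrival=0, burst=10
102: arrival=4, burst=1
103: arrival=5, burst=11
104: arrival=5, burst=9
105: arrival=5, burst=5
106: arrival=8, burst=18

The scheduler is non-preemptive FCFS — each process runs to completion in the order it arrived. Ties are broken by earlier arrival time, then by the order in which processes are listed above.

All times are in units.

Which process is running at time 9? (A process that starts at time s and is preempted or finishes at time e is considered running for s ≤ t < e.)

Schedule: | 101 0-10 | 102 10-11 | 103 11-22 | 104 22-31 | 105 31-36 | 106 36-54 |
Completion: 101=10  102=11  103=22  104=31  105=36  106=54

101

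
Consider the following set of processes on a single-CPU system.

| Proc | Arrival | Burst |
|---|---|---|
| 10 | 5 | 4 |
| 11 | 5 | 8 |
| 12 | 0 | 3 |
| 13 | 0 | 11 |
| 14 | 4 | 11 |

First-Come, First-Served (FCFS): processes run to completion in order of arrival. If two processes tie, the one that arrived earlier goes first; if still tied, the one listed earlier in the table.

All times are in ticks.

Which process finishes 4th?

10

Gantt: | 12 0-3 | 13 3-14 | 14 14-25 | 10 25-29 | 11 29-37 |
Completion: 10=29  11=37  12=3  13=14  14=25
Turnaround (C−A): 10=24  11=32  12=3  13=14  14=21
Finish order: 12 → 13 → 14 → 10 → 11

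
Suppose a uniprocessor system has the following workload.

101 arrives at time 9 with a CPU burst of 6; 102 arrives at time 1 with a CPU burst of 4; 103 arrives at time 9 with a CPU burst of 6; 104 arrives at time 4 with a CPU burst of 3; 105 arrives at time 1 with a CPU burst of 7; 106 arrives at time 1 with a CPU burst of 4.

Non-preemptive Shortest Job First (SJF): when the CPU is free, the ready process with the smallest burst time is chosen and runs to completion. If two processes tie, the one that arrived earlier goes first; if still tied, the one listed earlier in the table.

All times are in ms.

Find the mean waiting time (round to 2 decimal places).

Schedule: | idle 0-1 | 102 1-5 | 104 5-8 | 106 8-12 | 101 12-18 | 103 18-24 | 105 24-31 |
Completion: 101=18  102=5  103=24  104=8  105=31  106=12
Turnaround (C−A): 101=9  102=4  103=15  104=4  105=30  106=11
Waiting times: 101=3, 102=0, 103=9, 104=1, 105=23, 106=7
Average waiting = (3+0+9+1+23+7) / 6 = 43/6 = 7.17

7.17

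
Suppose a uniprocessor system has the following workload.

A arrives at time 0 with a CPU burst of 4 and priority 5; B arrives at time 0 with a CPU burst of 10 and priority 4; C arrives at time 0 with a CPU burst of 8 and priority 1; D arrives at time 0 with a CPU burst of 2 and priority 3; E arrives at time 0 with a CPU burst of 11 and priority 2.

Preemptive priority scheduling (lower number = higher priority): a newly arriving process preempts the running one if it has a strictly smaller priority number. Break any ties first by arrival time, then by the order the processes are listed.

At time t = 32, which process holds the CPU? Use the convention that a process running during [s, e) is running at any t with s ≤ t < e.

Schedule: | C 0-8 | E 8-19 | D 19-21 | B 21-31 | A 31-35 |
Completion: A=35  B=31  C=8  D=21  E=19

A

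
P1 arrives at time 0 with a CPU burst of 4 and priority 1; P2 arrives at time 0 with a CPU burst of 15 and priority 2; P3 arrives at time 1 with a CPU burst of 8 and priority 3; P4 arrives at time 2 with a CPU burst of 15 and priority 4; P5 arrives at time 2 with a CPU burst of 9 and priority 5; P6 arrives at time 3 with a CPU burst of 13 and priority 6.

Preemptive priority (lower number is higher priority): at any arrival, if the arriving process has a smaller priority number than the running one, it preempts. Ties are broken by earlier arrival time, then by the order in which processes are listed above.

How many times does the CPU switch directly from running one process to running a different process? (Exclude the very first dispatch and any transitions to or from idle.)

5

Schedule: | P1 0-4 | P2 4-19 | P3 19-27 | P4 27-42 | P5 42-51 | P6 51-64 |
Completion: P1=4  P2=19  P3=27  P4=42  P5=51  P6=64
Turnaround (C−A): P1=4  P2=19  P3=26  P4=40  P5=49  P6=61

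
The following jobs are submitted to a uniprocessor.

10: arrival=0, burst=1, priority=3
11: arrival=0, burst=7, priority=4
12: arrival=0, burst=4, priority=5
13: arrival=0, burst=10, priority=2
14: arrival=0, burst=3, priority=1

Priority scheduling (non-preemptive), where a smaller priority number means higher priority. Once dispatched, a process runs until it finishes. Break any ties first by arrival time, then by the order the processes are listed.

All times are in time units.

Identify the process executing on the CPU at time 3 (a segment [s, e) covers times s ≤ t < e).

Gantt: | 14 0-3 | 13 3-13 | 10 13-14 | 11 14-21 | 12 21-25 |
Completion: 10=14  11=21  12=25  13=13  14=3

13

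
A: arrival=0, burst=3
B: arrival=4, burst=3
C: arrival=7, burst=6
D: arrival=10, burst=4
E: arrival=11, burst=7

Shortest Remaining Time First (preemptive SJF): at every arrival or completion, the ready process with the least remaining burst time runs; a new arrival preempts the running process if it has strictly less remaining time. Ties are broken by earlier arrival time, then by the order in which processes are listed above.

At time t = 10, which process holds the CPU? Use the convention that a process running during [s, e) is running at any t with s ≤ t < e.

Schedule: | A 0-3 | idle 3-4 | B 4-7 | C 7-13 | D 13-17 | E 17-24 |
Completion: A=3  B=7  C=13  D=17  E=24
Turnaround (C−A): A=3  B=3  C=6  D=7  E=13

C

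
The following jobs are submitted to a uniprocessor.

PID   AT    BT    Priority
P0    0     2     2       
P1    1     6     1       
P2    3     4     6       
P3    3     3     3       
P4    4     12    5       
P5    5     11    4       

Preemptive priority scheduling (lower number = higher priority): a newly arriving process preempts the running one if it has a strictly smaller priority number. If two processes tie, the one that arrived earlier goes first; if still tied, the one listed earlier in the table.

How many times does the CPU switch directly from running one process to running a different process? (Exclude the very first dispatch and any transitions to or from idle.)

6

Timeline: | P0 0-1 | P1 1-7 | P0 7-8 | P3 8-11 | P5 11-22 | P4 22-34 | P2 34-38 |
Completion: P0=8  P1=7  P2=38  P3=11  P4=34  P5=22
Turnaround (C−A): P0=8  P1=6  P2=35  P3=8  P4=30  P5=17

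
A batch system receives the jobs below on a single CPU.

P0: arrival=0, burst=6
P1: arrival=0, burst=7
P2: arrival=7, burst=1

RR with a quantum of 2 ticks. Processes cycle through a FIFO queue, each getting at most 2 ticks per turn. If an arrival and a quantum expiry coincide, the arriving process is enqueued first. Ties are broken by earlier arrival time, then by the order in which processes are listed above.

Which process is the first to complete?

Schedule: | P0 0-2 | P1 2-4 | P0 4-6 | P1 6-8 | P0 8-10 | P2 10-11 | P1 11-14 |
Completion: P0=10  P1=14  P2=11
Turnaround (C−A): P0=10  P1=14  P2=4
Finish order: P0 → P2 → P1

P0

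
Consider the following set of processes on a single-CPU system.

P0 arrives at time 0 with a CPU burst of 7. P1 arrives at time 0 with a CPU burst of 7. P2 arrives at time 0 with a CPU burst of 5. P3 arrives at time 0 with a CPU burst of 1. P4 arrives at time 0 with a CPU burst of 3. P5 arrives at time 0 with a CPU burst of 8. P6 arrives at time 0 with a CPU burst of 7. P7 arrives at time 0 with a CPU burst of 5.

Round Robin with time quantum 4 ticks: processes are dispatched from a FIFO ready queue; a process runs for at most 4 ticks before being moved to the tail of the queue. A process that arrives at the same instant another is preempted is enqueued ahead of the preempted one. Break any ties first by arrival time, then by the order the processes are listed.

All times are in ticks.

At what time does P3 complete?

Schedule: | P0 0-4 | P1 4-8 | P2 8-12 | P3 12-13 | P4 13-16 | P5 16-20 | P6 20-24 | P7 24-28 | P0 28-31 | P1 31-34 | P2 34-35 | P5 35-39 | P6 39-42 | P7 42-43 |
Completion: P0=31  P1=34  P2=35  P3=13  P4=16  P5=39  P6=42  P7=43
Turnaround (C−A): P0=31  P1=34  P2=35  P3=13  P4=16  P5=39  P6=42  P7=43

13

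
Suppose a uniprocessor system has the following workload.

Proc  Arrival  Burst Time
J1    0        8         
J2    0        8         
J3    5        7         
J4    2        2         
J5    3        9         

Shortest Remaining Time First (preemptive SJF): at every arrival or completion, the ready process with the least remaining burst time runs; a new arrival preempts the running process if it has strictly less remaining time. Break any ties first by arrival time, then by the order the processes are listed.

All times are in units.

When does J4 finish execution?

Schedule: | J1 0-2 | J4 2-4 | J1 4-10 | J3 10-17 | J2 17-25 | J5 25-34 |
Completion: J1=10  J2=25  J3=17  J4=4  J5=34
Turnaround (C−A): J1=10  J2=25  J3=12  J4=2  J5=31

4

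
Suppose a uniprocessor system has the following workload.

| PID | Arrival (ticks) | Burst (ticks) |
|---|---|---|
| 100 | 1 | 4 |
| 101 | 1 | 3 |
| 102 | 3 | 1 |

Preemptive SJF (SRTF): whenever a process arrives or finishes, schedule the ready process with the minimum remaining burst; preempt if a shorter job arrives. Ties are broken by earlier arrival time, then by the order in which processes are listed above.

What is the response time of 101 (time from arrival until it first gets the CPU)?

Schedule: | idle 0-1 | 101 1-4 | 102 4-5 | 100 5-9 |
Completion: 100=9  101=4  102=5
Turnaround (C−A): 100=8  101=3  102=2
Response(101) = first start − arrival = 1 − 1 = 0

0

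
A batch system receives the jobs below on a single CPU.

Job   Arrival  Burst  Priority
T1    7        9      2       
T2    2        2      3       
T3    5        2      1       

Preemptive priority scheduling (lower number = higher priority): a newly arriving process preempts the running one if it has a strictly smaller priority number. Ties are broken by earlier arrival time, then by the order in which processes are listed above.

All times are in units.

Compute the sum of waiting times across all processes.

0

Schedule: | idle 0-2 | T2 2-4 | idle 4-5 | T3 5-7 | T1 7-16 |
Completion: T1=16  T2=4  T3=7
Turnaround (C−A): T1=9  T2=2  T3=2
Waiting = turnaround − burst: T1=0, T2=0, T3=0
Total waiting = 0 + 0 + 0 = 0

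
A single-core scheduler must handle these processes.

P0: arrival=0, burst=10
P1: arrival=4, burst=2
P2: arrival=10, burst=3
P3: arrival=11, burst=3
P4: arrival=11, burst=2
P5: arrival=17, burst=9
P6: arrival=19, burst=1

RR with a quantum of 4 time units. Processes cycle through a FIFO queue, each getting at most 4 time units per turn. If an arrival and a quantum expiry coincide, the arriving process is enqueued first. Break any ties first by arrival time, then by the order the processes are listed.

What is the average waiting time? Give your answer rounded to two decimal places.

3.57

Schedule: | P0 0-4 | P1 4-6 | P0 6-10 | P2 10-13 | P0 13-15 | P3 15-18 | P4 18-20 | P5 20-24 | P6 24-25 | P5 25-30 |
Completion: P0=15  P1=6  P2=13  P3=18  P4=20  P5=30  P6=25
Turnaround (C−A): P0=15  P1=2  P2=3  P3=7  P4=9  P5=13  P6=6
Waiting times: P0=5, P1=0, P2=0, P3=4, P4=7, P5=4, P6=5
Average waiting = (5+0+0+4+7+4+5) / 7 = 25/7 = 3.57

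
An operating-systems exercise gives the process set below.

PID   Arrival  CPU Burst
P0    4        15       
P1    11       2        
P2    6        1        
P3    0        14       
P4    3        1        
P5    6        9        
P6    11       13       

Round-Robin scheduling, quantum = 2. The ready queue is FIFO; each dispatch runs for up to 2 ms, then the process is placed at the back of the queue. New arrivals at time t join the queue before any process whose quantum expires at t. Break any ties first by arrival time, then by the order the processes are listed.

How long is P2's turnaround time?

4

Timeline: | P3 0-4 | P4 4-5 | P0 5-7 | P3 7-9 | P2 9-10 | P5 10-12 | P0 12-14 | P3 14-16 | P1 16-18 | P6 18-20 | P5 20-22 | P0 22-24 | P3 24-26 | P6 26-28 | P5 28-30 | P0 30-32 | P3 32-34 | P6 34-36 | P5 36-38 | P0 38-40 | P3 40-42 | P6 42-44 | P5 44-45 | P0 45-47 | P6 47-49 | P0 49-51 | P6 51-53 | P0 53-54 | P6 54-55 |
Completion: P0=54  P1=18  P2=10  P3=42  P4=5  P5=45  P6=55
Turnaround(P2) = completion − arrival = 10 − 6 = 4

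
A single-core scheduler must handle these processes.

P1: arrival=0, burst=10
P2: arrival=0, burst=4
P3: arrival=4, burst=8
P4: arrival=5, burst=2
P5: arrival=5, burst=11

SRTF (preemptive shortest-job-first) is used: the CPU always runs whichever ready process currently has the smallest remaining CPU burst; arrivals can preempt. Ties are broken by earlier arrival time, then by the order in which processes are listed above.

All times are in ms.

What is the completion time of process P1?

24

Schedule: | P2 0-4 | P3 4-5 | P4 5-7 | P3 7-14 | P1 14-24 | P5 24-35 |
Completion: P1=24  P2=4  P3=14  P4=7  P5=35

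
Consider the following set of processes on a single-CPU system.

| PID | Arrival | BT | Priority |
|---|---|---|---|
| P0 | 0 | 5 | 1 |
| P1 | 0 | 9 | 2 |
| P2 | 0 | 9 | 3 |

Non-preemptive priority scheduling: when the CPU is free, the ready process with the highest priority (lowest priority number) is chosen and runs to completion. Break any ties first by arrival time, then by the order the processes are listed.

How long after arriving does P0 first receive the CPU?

0

Schedule: | P0 0-5 | P1 5-14 | P2 14-23 |
Completion: P0=5  P1=14  P2=23
Response(P0) = first start − arrival = 0 − 0 = 0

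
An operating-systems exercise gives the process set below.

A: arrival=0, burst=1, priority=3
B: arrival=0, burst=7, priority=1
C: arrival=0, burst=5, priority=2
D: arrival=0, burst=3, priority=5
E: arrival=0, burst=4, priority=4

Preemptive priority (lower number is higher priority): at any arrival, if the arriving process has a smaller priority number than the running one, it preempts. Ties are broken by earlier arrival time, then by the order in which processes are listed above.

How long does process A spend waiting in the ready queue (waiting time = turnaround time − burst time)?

12

Schedule: | B 0-7 | C 7-12 | A 12-13 | E 13-17 | D 17-20 |
Completion: A=13  B=7  C=12  D=20  E=17
Waiting(A) = turnaround − burst = 13 − 1 = 12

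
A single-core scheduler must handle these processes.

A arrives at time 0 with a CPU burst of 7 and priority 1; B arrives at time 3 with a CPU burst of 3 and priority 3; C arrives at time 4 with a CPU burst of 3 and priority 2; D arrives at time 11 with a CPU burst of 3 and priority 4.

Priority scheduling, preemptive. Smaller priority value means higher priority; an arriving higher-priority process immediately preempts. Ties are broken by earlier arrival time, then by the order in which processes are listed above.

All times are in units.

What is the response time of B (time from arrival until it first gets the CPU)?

7

Timeline: | A 0-7 | C 7-10 | B 10-13 | D 13-16 |
Completion: A=7  B=13  C=10  D=16
Response(B) = first start − arrival = 10 − 3 = 7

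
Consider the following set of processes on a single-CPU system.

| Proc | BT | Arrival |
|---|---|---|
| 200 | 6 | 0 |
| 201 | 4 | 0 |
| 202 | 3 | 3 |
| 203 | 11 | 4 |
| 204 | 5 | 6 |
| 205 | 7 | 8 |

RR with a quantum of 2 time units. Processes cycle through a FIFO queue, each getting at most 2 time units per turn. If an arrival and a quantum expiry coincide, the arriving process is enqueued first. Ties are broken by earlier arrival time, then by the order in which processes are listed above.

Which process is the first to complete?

Timeline: | 200 0-2 | 201 2-4 | 200 4-6 | 202 6-8 | 203 8-10 | 201 10-12 | 204 12-14 | 200 14-16 | 205 16-18 | 202 18-19 | 203 19-21 | 204 21-23 | 205 23-25 | 203 25-27 | 204 27-28 | 205 28-30 | 203 30-32 | 205 32-33 | 203 33-36 |
Completion: 200=16  201=12  202=19  203=36  204=28  205=33
Turnaround (C−A): 200=16  201=12  202=16  203=32  204=22  205=25
Finish order: 201 → 200 → 202 → 204 → 205 → 203

201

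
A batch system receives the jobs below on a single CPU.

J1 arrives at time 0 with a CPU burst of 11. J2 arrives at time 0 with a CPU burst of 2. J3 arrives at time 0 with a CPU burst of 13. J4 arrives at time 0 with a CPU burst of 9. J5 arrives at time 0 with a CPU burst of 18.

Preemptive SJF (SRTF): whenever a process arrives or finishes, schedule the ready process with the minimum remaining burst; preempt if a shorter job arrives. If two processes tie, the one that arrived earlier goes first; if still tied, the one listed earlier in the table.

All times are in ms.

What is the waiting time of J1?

Gantt: | J2 0-2 | J4 2-11 | J1 11-22 | J3 22-35 | J5 35-53 |
Completion: J1=22  J2=2  J3=35  J4=11  J5=53
Waiting(J1) = turnaround − burst = 22 − 11 = 11

11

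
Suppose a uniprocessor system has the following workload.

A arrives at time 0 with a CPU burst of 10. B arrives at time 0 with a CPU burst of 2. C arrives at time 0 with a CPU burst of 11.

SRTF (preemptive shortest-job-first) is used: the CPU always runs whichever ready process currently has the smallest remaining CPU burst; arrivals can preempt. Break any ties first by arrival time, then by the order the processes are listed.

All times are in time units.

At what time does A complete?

12

Schedule: | B 0-2 | A 2-12 | C 12-23 |
Completion: A=12  B=2  C=23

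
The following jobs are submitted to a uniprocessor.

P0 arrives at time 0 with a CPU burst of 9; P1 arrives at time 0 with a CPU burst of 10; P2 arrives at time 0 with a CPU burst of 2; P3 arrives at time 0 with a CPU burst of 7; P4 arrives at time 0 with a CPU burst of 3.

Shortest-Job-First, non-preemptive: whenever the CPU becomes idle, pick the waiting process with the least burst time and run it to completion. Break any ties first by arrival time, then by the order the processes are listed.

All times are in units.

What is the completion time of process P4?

5

Timeline: | P2 0-2 | P4 2-5 | P3 5-12 | P0 12-21 | P1 21-31 |
Completion: P0=21  P1=31  P2=2  P3=12  P4=5
Turnaround (C−A): P0=21  P1=31  P2=2  P3=12  P4=5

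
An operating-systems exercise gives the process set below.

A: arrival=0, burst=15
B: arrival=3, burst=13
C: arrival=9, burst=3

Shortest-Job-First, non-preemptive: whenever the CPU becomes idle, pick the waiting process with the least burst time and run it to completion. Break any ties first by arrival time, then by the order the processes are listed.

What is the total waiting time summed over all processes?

21

Timeline: | A 0-15 | C 15-18 | B 18-31 |
Completion: A=15  B=31  C=18
Turnaround (C−A): A=15  B=28  C=9
Waiting = turnaround − burst: A=0, B=15, C=6
Total waiting = 0 + 15 + 6 = 21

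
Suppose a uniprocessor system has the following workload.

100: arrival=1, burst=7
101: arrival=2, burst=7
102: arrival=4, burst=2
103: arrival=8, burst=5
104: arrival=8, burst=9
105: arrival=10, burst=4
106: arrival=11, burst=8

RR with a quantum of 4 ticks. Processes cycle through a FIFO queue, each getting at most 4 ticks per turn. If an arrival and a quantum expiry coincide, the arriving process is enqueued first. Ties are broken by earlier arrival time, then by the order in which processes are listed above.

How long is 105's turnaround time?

Schedule: | idle 0-1 | 100 1-5 | 101 5-9 | 102 9-11 | 100 11-14 | 103 14-18 | 104 18-22 | 101 22-25 | 105 25-29 | 106 29-33 | 103 33-34 | 104 34-38 | 106 38-42 | 104 42-43 |
Completion: 100=14  101=25  102=11  103=34  104=43  105=29  106=42
Turnaround(105) = completion − arrival = 29 − 10 = 19

19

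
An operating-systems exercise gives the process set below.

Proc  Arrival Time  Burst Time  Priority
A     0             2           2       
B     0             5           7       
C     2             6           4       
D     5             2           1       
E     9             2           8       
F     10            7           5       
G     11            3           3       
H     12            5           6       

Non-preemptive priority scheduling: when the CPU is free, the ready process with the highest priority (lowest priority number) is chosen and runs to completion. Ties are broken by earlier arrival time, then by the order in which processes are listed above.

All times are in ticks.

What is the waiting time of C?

0

Schedule: | A 0-2 | C 2-8 | D 8-10 | F 10-17 | G 17-20 | H 20-25 | B 25-30 | E 30-32 |
Completion: A=2  B=30  C=8  D=10  E=32  F=17  G=20  H=25
Waiting(C) = turnaround − burst = 6 − 6 = 0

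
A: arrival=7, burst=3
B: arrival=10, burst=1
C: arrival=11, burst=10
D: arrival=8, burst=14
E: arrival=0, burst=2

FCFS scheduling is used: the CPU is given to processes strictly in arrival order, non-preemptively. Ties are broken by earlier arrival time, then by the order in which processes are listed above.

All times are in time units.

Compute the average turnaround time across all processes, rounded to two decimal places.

12.00

Gantt: | E 0-2 | idle 2-7 | A 7-10 | D 10-24 | B 24-25 | C 25-35 |
Completion: A=10  B=25  C=35  D=24  E=2
Turnaround (C−A): A=3  B=15  C=24  D=16  E=2
Turnaround times: A=3, B=15, C=24, D=16, E=2
Average turnaround = (3+15+24+16+2) / 5 = 60/5 = 12.00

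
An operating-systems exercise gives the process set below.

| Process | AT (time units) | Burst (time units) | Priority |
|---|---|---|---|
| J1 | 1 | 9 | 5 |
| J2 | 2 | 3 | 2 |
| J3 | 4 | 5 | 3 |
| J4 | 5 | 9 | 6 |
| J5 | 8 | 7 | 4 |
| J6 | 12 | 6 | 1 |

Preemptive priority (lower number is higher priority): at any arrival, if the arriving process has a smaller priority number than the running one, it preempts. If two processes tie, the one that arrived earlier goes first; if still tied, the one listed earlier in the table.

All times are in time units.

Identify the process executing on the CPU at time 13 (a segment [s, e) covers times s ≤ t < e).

Schedule: | idle 0-1 | J1 1-2 | J2 2-5 | J3 5-10 | J5 10-12 | J6 12-18 | J5 18-23 | J1 23-31 | J4 31-40 |
Completion: J1=31  J2=5  J3=10  J4=40  J5=23  J6=18
Turnaround (C−A): J1=30  J2=3  J3=6  J4=35  J5=15  J6=6

J6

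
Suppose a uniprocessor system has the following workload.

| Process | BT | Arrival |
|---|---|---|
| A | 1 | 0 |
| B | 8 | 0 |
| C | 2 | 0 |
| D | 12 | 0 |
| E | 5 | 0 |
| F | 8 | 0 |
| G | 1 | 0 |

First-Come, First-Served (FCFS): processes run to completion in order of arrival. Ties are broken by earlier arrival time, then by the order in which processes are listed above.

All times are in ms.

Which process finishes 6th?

Timeline: | A 0-1 | B 1-9 | C 9-11 | D 11-23 | E 23-28 | F 28-36 | G 36-37 |
Completion: A=1  B=9  C=11  D=23  E=28  F=36  G=37
Finish order: A → B → C → D → E → F → G

F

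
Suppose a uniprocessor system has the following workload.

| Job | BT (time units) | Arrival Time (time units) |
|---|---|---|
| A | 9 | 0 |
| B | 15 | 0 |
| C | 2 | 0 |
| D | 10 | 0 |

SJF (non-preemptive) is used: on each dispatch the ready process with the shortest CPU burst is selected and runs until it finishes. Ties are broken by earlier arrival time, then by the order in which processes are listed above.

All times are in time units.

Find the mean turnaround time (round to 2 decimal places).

Gantt: | C 0-2 | A 2-11 | D 11-21 | B 21-36 |
Completion: A=11  B=36  C=2  D=21
Turnaround (C−A): A=11  B=36  C=2  D=21
Turnaround times: A=11, B=36, C=2, D=21
Average turnaround = (11+36+2+21) / 4 = 70/4 = 17.50

17.50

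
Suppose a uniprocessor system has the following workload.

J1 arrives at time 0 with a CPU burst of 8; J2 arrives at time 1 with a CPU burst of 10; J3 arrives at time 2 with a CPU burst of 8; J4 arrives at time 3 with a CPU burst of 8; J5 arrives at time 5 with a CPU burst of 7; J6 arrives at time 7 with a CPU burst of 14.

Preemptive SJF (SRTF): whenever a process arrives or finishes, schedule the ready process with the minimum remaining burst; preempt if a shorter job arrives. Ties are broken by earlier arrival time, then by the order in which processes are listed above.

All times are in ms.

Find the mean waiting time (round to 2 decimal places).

16.67

Timeline: | J1 0-8 | J5 8-15 | J3 15-23 | J4 23-31 | J2 31-41 | J6 41-55 |
Completion: J1=8  J2=41  J3=23  J4=31  J5=15  J6=55
Waiting times: J1=0, J2=30, J3=13, J4=20, J5=3, J6=34
Average waiting = (0+30+13+20+3+34) / 6 = 100/6 = 16.67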